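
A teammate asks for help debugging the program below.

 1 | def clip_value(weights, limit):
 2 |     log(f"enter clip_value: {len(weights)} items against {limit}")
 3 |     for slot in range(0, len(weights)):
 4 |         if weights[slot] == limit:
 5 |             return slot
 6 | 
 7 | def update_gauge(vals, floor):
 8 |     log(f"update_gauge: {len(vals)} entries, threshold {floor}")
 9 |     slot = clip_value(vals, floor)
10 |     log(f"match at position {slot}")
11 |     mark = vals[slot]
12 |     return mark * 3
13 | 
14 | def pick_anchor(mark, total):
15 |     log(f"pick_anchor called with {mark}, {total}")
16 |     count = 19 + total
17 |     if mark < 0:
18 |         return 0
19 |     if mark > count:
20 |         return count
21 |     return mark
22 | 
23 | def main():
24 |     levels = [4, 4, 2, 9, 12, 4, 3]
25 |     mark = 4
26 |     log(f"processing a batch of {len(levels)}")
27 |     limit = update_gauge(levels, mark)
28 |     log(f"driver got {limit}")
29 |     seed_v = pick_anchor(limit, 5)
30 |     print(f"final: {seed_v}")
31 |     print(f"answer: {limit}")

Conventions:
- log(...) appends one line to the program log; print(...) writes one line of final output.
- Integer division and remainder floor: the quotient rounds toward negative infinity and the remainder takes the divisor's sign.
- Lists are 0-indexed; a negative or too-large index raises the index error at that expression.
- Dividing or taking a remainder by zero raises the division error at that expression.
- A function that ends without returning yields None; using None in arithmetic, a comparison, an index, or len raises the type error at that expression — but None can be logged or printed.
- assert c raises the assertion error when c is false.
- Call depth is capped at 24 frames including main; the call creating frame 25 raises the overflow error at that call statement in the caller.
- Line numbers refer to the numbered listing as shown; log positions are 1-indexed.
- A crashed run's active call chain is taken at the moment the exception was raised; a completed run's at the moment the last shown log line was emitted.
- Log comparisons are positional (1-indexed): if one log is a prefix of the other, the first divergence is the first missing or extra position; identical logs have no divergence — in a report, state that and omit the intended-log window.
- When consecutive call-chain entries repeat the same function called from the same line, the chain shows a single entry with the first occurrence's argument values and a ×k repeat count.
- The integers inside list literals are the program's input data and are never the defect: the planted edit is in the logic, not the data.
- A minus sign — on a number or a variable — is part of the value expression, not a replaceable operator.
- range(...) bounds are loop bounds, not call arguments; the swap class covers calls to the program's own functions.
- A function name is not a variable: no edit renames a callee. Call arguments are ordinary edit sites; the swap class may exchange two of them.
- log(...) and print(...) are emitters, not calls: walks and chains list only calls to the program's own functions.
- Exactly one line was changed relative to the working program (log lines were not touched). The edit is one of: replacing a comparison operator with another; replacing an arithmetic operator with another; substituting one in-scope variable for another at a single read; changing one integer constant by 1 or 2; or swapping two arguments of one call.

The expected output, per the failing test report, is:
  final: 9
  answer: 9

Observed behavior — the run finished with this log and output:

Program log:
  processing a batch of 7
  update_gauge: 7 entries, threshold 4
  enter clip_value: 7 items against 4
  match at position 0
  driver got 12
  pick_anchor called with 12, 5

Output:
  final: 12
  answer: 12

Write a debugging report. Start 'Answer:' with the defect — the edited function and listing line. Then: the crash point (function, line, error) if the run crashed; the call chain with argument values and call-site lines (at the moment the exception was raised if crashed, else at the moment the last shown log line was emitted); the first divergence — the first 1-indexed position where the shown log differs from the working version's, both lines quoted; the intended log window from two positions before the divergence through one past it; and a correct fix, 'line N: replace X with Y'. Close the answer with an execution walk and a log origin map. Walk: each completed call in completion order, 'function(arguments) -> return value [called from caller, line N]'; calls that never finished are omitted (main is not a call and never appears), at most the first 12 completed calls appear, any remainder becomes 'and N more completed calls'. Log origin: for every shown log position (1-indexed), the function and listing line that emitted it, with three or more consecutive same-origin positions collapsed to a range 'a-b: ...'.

Answer: the defect is in main at line 25.
Key fact: Everything matches until log position 2, which reads 'update_gauge: 7 entries, threshold 4' in place of 'update_gauge: 7 entries, threshold 3'.
Call chain: main -> pick_anchor(12, 5) (called at line 29).
First divergence: position 2; shown 'update_gauge: 7 entries, threshold 4' vs intended 'update_gauge: 7 entries, threshold 3'.
Intended log window:
  1: processing a batch of 7
  2: update_gauge: 7 entries, threshold 3
  3: enter clip_value: 7 items against 3
Execution walk:
  clip_value([4, 4, 2, 9, 12, 4, 3], 4) -> 0  [called from update_gauge, line 9]
  update_gauge([4, 4, 2, 9, 12, 4, 3], 4) -> 12  [called from main, line 27]
  pick_anchor(12, 5) -> 12  [called from main, line 29]
Log line origins:
  1 — main, line 26
  2 — update_gauge, line 8
  3 — clip_value, line 2
  4 — update_gauge, line 10
  5 — main, line 28
  6 — pick_anchor, line 15
A correct fix: line 25: replace `4` with `3`.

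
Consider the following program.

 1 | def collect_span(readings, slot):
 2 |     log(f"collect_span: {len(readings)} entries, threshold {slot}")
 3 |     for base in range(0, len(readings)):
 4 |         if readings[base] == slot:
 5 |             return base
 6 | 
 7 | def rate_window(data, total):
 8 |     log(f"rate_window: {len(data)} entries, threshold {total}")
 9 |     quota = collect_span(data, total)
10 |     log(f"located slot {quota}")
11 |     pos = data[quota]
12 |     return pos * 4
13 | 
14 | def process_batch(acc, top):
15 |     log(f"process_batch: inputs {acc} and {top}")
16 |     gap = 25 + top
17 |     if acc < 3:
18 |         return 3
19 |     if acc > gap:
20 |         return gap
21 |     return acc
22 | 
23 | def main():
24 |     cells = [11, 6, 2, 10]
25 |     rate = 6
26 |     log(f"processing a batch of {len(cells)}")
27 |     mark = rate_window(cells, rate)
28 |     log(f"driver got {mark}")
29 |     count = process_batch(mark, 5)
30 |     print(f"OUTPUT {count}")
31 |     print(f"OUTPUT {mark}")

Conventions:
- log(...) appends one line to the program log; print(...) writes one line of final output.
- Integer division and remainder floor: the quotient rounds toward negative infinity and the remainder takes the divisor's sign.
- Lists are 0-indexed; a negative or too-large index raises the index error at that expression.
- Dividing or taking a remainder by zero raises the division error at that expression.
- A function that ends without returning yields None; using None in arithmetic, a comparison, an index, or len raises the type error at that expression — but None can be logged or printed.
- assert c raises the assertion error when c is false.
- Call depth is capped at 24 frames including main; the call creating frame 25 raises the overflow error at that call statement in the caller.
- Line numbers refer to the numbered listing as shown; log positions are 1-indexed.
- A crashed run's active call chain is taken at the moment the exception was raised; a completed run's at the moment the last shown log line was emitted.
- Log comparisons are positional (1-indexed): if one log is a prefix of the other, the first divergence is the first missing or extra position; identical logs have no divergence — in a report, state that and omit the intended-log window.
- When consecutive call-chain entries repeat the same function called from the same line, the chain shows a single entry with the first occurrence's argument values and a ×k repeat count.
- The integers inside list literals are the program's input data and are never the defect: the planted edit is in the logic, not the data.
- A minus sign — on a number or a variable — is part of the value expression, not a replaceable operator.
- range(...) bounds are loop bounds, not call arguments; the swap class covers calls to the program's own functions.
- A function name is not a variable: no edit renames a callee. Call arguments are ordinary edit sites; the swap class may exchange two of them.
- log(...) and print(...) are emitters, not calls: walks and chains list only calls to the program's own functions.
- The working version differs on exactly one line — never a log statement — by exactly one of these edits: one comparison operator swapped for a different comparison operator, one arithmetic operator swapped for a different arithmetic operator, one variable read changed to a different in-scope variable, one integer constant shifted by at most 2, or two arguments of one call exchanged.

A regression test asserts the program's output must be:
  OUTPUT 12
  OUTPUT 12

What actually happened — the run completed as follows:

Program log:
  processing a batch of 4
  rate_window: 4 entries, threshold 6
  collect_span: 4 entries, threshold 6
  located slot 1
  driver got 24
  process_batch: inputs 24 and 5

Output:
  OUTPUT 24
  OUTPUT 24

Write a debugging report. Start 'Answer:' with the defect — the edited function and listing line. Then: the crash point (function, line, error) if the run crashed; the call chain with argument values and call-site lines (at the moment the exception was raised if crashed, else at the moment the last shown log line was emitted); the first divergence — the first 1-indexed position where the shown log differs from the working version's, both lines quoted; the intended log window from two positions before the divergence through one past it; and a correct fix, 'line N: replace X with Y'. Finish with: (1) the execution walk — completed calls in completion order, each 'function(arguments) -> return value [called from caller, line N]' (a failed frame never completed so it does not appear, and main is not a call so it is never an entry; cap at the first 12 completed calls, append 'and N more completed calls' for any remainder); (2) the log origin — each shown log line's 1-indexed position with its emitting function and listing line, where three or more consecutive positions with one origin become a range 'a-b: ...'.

Answer: the defect is in rate_window at line 12.
Key fact: The earliest visible damage is log position 5 — 'driver got 24' rather than the intended 'driver got 12'.
Call chain: main -> process_batch(24, 5) (called at line 29).
First divergence: position 5 — the shown line 'driver got 24' should read 'driver got 12'.
Intended log window:
  3: collect_span: 4 entries, threshold 6
  4: located slot 1
  5: driver got 12
  6: process_batch: inputs 12 and 5
Execution walk:
  collect_span([11, 6, 2, 10], 6) -> 1  [called from rate_window, line 9]
  rate_window([11, 6, 2, 10], 6) -> 24  [called from main, line 27]
  process_batch(24, 5) -> 24  [called from main, line 29]
Log origins:
  1: from main, line 26
  2: from rate_window, line 8
  3: from collect_span, line 2
  4: from rate_window, line 10
  5: from main, line 28
  6: from process_batch, line 15
A correct fix: line 12: replace `4` with `2`.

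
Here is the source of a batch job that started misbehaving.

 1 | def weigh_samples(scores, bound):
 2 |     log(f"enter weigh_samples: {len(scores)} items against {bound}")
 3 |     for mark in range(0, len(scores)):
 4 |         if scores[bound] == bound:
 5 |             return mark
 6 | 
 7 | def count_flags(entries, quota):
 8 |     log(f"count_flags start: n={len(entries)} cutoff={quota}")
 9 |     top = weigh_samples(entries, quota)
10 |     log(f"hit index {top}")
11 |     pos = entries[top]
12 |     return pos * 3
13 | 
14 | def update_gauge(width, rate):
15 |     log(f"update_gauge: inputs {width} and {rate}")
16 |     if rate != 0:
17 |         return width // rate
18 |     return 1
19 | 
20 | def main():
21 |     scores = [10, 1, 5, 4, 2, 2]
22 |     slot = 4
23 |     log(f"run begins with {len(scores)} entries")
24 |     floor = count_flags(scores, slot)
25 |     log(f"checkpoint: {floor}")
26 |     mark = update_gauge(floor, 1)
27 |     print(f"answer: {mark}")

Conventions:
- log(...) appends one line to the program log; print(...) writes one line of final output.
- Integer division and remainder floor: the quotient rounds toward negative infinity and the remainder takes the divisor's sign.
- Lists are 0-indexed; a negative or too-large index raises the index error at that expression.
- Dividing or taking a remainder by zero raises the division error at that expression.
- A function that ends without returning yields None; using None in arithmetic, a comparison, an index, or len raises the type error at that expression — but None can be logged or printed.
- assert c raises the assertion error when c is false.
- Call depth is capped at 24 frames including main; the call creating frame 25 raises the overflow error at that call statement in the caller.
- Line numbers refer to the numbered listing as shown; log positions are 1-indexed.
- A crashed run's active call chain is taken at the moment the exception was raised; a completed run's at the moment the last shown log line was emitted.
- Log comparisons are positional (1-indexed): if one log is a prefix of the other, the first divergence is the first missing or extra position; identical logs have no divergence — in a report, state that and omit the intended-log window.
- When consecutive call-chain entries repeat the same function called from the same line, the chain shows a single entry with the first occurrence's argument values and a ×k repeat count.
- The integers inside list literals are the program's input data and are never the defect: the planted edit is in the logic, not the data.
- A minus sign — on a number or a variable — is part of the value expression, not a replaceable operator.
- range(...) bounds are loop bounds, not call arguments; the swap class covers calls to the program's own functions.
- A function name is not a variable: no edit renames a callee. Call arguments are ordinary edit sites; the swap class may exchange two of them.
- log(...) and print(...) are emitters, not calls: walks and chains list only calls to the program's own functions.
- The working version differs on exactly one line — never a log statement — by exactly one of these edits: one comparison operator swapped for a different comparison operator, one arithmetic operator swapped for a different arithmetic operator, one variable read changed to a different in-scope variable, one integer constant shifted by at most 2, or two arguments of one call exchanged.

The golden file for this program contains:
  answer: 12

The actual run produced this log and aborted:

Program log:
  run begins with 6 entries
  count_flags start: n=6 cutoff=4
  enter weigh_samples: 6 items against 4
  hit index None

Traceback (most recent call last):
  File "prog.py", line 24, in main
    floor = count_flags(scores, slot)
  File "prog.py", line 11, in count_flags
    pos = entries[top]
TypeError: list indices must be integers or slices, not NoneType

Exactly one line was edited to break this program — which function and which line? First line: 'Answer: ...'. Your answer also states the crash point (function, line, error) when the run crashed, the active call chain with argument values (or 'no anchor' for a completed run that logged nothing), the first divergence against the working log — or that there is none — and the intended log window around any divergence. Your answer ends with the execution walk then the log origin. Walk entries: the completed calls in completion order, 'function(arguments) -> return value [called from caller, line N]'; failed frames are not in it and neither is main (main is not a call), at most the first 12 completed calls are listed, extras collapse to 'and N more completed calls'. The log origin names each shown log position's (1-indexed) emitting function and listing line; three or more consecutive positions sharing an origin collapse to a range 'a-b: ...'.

Answer: the defect is in weigh_samples at line 4.
The tell: The log first diverges at position 4: the faulty run prints 'hit index None' where the working version prints 'hit index 3'.
Crash: count_flags, line 11, TypeError.
Call chain: main -> count_flags([10, 1, 5, 4, 2, 2], 4) (called at line 24).
First divergence: position 4 — the shown line 'hit index None' should read 'hit index 3'.
Intended log window:
  2: count_flags start: n=6 cutoff=4
  3: enter weigh_samples: 6 items against 4
  4: hit index 3
  5: checkpoint: 12
Execution walk:
  weigh_samples([10, 1, 5, 4, 2, 2], 4) -> None  [called from count_flags, line 9]
Log line origins:
  1: logged in main at line 23
  2: logged in count_flags at line 8
  3: logged in weigh_samples at line 2
  4: logged in count_flags at line 10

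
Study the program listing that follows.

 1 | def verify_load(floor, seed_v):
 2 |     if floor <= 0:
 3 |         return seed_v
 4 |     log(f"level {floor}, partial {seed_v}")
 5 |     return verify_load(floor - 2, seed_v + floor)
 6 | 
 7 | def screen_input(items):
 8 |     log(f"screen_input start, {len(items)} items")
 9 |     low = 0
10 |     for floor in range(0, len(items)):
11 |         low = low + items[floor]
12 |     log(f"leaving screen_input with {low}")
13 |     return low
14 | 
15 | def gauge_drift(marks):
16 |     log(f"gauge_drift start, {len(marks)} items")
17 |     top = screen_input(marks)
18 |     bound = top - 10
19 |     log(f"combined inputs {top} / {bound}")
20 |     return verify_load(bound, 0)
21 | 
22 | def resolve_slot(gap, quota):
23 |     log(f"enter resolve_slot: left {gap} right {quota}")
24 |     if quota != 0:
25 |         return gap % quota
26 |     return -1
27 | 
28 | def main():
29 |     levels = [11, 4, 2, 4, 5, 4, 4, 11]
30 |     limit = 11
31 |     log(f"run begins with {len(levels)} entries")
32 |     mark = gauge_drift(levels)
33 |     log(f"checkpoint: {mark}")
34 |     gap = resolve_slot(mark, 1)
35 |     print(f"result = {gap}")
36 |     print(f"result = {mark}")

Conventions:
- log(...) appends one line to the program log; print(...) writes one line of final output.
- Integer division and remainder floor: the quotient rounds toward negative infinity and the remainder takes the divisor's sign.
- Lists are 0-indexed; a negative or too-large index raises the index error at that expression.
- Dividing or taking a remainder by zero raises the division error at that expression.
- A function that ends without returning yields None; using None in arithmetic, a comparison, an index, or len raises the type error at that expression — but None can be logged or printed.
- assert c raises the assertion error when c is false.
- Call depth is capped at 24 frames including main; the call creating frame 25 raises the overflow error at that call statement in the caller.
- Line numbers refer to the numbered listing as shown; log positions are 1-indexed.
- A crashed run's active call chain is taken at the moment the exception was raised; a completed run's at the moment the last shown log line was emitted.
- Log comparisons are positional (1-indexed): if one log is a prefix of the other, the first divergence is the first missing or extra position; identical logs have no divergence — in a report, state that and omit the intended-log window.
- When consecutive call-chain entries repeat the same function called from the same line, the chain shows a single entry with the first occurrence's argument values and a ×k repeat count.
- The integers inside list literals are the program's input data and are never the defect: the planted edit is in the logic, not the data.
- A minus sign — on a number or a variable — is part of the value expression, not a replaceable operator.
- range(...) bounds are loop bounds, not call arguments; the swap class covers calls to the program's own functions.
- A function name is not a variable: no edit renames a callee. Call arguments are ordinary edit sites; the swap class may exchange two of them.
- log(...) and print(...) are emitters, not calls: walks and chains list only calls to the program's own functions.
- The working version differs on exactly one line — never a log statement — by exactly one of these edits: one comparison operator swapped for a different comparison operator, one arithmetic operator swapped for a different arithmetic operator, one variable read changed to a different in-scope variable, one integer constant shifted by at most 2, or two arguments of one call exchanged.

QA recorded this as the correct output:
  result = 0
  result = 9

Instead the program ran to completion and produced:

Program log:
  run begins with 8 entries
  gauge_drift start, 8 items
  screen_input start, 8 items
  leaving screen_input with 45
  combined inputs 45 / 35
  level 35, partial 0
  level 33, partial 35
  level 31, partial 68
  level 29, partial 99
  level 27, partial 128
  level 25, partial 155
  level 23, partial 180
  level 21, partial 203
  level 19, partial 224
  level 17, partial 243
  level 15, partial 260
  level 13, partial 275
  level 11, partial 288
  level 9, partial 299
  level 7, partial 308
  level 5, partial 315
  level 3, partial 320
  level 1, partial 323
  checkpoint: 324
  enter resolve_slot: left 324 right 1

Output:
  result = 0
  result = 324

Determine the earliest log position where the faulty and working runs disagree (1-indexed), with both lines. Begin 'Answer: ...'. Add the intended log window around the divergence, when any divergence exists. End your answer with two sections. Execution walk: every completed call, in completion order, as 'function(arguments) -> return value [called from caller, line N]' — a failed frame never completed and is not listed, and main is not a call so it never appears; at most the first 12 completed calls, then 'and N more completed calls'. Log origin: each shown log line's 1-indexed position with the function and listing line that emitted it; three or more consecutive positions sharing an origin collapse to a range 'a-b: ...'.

Answer: at position 5 the run shows 'combined inputs 45 / 35' where the working version logs 'combined inputs 45 / 5'.
Intended log window:
  3: screen_input start, 8 items
  4: leaving screen_input with 45
  5: combined inputs 45 / 5
  6: level 5, partial 0
Execution walk:
  screen_input([11, 4, 2, 4, 5, 4, 4, 11]) -> 45  [called from gauge_drift, line 17]
  verify_load(-1, 324) -> 324  [called from verify_load, line 5]
  verify_load(1, 323) -> 324  [called from verify_load, line 5]
  verify_load(3, 320) -> 324  [called from verify_load, line 5]
  verify_load(5, 315) -> 324  [called from verify_load, line 5]
  verify_load(7, 308) -> 324  [called from verify_load, line 5]
  verify_load(9, 299) -> 324  [called from verify_load, line 5]
  verify_load(11, 288) -> 324  [called from verify_load, line 5]
  verify_load(13, 275) -> 324  [called from verify_load, line 5]
  verify_load(15, 260) -> 324  [called from verify_load, line 5]
  verify_load(17, 243) -> 324  [called from verify_load, line 5]
  verify_load(19, 224) -> 324  [called from verify_load, line 5]
  ... and 10 more completed calls
Log origins:
  1: logged in main at line 31
  2: logged in gauge_drift at line 16
  3: logged in screen_input at line 8
  4: logged in screen_input at line 12
  5: logged in gauge_drift at line 19
  6-23: logged in verify_load at line 4
  24: logged in main at line 33
  25: logged in resolve_slot at line 23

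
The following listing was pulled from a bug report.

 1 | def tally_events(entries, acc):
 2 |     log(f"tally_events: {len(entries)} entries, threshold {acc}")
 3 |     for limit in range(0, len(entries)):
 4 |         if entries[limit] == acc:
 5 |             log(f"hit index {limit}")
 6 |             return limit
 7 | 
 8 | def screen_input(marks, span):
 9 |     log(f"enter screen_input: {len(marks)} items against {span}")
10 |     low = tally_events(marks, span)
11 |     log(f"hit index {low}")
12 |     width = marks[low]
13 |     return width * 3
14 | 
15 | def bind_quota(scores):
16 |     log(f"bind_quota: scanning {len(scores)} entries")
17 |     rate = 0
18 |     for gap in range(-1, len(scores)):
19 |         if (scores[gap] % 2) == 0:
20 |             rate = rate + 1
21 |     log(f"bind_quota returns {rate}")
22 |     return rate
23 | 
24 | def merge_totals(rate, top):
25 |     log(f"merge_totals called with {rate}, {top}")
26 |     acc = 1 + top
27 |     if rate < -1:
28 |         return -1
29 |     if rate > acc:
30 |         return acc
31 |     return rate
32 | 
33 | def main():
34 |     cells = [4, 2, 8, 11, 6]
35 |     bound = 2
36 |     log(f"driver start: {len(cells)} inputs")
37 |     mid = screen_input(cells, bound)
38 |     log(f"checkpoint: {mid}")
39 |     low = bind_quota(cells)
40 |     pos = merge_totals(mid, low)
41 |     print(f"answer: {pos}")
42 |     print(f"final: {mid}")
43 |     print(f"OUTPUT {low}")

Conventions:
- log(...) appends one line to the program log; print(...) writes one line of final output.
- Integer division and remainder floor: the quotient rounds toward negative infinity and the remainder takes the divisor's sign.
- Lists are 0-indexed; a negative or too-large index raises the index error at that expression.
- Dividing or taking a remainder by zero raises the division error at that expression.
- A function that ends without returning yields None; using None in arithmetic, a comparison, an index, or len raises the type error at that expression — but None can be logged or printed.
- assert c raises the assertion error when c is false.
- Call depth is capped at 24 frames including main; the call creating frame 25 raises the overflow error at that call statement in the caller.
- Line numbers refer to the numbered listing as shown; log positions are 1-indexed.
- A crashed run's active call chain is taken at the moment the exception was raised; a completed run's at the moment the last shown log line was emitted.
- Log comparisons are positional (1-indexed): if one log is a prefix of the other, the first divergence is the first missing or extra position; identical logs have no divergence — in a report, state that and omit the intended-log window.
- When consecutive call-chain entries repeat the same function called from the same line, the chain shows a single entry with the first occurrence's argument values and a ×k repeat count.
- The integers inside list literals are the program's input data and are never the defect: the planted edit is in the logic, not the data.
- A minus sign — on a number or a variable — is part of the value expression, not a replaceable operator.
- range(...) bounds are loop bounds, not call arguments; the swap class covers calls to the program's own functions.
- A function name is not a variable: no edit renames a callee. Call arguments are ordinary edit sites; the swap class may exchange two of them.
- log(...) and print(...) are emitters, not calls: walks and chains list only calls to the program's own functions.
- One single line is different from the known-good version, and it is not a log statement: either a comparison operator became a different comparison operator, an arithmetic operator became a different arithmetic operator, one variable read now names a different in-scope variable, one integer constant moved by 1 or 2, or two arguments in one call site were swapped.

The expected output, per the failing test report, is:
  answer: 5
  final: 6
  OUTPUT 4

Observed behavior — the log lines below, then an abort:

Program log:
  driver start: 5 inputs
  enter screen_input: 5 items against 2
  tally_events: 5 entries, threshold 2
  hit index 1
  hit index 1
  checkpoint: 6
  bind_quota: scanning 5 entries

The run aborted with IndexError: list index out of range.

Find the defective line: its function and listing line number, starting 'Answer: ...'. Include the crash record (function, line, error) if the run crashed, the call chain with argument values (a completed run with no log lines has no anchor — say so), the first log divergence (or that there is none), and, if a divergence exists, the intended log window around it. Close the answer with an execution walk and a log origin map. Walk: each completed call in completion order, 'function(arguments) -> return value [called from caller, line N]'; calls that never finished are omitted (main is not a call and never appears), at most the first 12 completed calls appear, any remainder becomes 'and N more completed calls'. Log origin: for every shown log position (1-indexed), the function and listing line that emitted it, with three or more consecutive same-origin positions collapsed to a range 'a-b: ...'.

Answer: the defect is in bind_quota at line 18.
Core observation: The log ends early — 7 lines, where the working version next logs 'bind_quota returns 4'.
Crash: bind_quota, line 19, IndexError.
Call chain: main -> bind_quota([4, 2, 8, 11, 6]) (called at line 39).
First divergence: position 8 (shown log ended at 7 lines; the working version continues: 'bind_quota returns 4').
Intended log window:
  6: checkpoint: 6
  7: bind_quota: scanning 5 entries
  8: bind_quota returns 4
  9: merge_totals called with 6, 4
Execution walk:
  tally_events([4, 2, 8, 11, 6], 2) -> 1  [called from screen_input, line 10]
  screen_input([4, 2, 8, 11, 6], 2) -> 6  [called from main, line 37]
Log line origins:
  1: emitted by main (line 36)
  2: emitted by screen_input (line 9)
  3: emitted by tally_events (line 2)
  4: emitted by tally_events (line 5)
  5: emitted by screen_input (line 11)
  6: emitted by main (line 38)
  7: emitted by bind_quota (line 16)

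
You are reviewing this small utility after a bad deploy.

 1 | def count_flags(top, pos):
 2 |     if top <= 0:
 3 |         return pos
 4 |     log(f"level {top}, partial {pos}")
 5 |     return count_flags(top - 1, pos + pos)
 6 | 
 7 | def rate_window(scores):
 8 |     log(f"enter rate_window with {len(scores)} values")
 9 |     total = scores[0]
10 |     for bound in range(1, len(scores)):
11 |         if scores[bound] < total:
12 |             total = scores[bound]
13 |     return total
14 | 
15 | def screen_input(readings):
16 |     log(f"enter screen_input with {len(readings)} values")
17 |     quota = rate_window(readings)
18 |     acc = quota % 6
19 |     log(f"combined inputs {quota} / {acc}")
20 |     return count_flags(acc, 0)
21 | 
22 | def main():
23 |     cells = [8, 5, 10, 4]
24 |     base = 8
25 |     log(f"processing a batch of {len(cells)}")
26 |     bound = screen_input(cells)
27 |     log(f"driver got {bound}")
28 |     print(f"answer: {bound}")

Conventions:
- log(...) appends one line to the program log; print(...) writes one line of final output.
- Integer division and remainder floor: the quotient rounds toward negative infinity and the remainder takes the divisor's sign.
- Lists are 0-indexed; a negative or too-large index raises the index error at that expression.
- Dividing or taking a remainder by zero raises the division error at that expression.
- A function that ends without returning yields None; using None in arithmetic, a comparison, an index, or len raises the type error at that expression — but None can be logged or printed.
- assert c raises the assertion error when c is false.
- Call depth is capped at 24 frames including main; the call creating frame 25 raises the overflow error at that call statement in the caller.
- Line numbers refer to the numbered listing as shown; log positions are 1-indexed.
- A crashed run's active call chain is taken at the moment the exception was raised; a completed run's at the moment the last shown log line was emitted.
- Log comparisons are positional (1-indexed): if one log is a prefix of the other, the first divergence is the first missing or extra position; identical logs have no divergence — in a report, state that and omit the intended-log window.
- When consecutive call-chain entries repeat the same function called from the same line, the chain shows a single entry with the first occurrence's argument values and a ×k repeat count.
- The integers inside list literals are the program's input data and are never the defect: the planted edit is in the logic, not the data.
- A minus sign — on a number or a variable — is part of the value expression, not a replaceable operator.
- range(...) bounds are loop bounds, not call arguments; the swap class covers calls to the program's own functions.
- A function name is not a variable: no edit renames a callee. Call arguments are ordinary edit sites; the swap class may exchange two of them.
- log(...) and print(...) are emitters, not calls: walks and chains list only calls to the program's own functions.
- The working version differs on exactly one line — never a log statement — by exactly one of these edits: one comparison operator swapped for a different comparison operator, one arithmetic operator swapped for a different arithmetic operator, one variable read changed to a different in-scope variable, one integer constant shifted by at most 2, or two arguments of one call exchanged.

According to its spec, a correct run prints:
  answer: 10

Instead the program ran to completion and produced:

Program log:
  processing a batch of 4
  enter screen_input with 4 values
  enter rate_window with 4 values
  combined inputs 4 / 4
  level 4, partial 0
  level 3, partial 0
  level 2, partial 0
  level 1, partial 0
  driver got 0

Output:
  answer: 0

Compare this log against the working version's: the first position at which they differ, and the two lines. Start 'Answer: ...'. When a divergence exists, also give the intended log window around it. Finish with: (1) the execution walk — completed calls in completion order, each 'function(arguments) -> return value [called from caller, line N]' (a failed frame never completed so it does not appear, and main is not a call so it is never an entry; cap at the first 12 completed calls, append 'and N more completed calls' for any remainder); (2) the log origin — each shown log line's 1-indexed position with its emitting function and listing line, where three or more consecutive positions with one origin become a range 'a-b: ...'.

Answer: at position 6 the run shows 'level 3, partial 0' where the working version logs 'level 3, partial 4'.
Intended log window:
  4: combined inputs 4 / 4
  5: level 4, partial 0
  6: level 3, partial 4
  7: level 2, partial 7
Execution walk:
  rate_window([8, 5, 10, 4]) -> 4  [called from screen_input, line 17]
  count_flags(0, 0) -> 0  [called from count_flags, line 5]
  count_flags(1, 0) -> 0  [called from count_flags, line 5]
  count_flags(2, 0) -> 0  [called from count_flags, line 5]
  count_flags(3, 0) -> 0  [called from count_flags, line 5]
  count_flags(4, 0) -> 0  [called from screen_input, line 20]
  screen_input([8, 5, 10, 4]) -> 0  [called from main, line 26]
Log line origins:
  1: emitted by main (line 25)
  2: emitted by screen_input (line 16)
  3: emitted by rate_window (line 8)
  4: emitted by screen_input (line 19)
  5-8: emitted by count_flags (line 4)
  9: emitted by main (line 27)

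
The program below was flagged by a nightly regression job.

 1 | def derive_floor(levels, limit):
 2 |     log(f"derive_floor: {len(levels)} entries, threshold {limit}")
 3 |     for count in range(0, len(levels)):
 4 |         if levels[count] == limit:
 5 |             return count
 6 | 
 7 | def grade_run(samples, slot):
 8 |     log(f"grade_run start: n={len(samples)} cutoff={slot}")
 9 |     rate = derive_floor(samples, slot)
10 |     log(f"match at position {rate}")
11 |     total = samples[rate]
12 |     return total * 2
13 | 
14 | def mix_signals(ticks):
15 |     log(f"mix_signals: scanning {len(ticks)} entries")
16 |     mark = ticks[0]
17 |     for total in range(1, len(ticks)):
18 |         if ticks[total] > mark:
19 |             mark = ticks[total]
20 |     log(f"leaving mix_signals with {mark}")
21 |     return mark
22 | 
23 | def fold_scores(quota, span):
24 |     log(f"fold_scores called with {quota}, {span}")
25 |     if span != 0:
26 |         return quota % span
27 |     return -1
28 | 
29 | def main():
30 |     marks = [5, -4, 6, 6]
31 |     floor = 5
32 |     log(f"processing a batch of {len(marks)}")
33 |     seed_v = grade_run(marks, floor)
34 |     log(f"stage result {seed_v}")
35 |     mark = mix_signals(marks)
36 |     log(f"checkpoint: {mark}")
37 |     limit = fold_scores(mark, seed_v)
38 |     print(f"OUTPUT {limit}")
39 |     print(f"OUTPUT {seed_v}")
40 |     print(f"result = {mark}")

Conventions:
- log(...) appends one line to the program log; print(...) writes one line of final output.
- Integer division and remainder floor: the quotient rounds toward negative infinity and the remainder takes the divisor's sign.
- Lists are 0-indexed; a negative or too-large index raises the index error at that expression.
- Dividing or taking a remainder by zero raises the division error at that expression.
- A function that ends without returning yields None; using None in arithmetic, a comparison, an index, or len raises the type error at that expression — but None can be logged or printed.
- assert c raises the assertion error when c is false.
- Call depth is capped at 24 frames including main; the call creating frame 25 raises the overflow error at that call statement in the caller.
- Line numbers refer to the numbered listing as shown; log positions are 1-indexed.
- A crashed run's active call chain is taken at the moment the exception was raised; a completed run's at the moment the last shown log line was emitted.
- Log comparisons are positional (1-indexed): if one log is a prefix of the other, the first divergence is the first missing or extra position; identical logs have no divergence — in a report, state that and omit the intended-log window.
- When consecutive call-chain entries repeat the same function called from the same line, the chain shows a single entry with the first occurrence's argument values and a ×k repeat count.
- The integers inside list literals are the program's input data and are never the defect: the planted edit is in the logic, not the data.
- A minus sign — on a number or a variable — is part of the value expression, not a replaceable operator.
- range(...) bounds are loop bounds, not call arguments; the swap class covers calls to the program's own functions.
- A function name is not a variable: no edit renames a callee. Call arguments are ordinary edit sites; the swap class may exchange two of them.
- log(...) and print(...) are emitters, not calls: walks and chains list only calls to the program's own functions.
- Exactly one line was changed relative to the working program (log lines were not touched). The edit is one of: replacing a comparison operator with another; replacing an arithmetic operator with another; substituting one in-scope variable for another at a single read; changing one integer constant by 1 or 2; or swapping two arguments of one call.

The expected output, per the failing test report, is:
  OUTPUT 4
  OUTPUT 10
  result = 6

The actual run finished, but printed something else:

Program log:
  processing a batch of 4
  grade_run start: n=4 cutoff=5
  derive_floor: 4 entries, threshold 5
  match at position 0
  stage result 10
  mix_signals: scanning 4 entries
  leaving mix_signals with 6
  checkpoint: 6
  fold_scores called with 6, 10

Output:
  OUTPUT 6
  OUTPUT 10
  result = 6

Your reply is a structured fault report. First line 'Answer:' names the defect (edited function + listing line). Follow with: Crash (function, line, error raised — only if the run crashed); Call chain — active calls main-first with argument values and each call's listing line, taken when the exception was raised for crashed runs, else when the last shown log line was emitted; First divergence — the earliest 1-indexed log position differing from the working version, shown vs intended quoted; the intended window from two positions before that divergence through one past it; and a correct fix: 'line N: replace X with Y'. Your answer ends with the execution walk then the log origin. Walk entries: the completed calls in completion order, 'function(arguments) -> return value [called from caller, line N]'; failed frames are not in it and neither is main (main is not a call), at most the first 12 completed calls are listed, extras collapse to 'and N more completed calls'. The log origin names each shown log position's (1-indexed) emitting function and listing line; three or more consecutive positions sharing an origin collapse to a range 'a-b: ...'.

Answer: the defect is in main at line 37.
Core observation: Log line 9 is where behavior first shows: 'fold_scores called with 6, 10' appears instead of 'fold_scores called with 10, 6'.
Call chain: main -> fold_scores(6, 10) (called at line 37).
First divergence: position 9 — the shown line 'fold_scores called with 6, 10' should read 'fold_scores called with 10, 6'.
Intended log window:
  7: leaving mix_signals with 6
  8: checkpoint: 6
  9: fold_scores called with 10, 6
Execution walk:
  derive_floor([5, -4, 6, 6], 5) -> 0  [called from grade_run, line 9]
  grade_run([5, -4, 6, 6], 5) -> 10  [called from main, line 33]
  mix_signals([5, -4, 6, 6]) -> 6  [called from main, line 35]
  fold_scores(6, 10) -> 6  [called from main, line 37]
Log origins:
  1: emitted by main (line 32)
  2: emitted by grade_run (line 8)
  3: emitted by derive_floor (line 2)
  4: emitted by grade_run (line 10)
  5: emitted by main (line 34)
  6: emitted by mix_signals (line 15)
  7: emitted by mix_signals (line 20)
  8: emitted by main (line 36)
  9: emitted by fold_scores (line 24)
A correct fix: line 37: replace `fold_scores(mark, seed_v)` with `fold_scores(seed_v, mark)`.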